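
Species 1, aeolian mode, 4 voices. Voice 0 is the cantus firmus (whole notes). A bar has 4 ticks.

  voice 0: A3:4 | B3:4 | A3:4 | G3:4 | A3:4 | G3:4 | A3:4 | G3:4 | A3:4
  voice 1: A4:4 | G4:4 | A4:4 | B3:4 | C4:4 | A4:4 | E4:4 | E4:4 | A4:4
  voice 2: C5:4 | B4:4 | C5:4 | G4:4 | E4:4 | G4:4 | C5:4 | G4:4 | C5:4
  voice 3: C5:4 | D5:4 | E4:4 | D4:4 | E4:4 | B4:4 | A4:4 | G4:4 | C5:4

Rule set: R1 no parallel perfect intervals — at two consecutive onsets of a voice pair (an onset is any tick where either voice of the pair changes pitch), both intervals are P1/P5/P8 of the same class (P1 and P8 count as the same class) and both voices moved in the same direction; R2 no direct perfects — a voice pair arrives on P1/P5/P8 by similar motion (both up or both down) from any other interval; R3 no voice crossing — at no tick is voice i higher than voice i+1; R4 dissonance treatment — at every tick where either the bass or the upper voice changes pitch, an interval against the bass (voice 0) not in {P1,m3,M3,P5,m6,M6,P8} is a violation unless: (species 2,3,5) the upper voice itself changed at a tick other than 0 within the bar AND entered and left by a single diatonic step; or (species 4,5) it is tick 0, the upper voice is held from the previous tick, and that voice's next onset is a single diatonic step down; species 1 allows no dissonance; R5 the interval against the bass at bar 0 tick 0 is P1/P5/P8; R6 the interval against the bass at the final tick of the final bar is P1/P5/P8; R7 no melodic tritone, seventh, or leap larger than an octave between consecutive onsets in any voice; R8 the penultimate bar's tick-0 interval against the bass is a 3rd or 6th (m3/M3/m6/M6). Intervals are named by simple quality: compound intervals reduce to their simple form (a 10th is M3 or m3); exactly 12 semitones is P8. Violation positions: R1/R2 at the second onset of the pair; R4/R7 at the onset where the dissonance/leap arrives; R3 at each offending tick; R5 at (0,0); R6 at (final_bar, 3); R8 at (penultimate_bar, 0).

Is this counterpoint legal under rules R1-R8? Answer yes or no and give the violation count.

bar 0: v0=A3 v1=A4 v2=C5 v3=C5 (m3)
bar 1: v0=B3 v1=G4 v2=B4 v3=D5 (m3)
bar 2: v0=A3 v1=A4 v2=C5 v3=E4 (P5)
bar 3: v0=G3 v1=B3 v2=G4 v3=D4 (P5)
bar 4: v0=A3 v1=C4 v2=E4 v3=E4 (P5)
bar 5: v0=G3 v1=A4 v2=G4 v3=B4 (M3)
bar 6: v0=A3 v1=E4 v2=C5 v3=A4 (P8)
bar 7: v0=G3 v1=E4 v2=G4 v3=G4 (P8)
bar 8: v0=A3 v1=A4 v2=C5 v3=C5 (m3)
  R5 @ bar0.0: opens on m3
  R5 @ bar0.0: opens on m3
  R2 @ bar2.0: B3/D5 m3 -> A3/E4 P5 similar
  R3 @ bar2.0: C5 above E4
  R7 @ bar2.0: D5->E4 leap 10st
  R3 @ bar2.1: C5 above E4
  R3 @ bar2.2: C5 above E4
  R3 @ bar2.3: C5 above E4
  R1 @ bar3.0: A3/E4 P5 -> G3/D4 P5 similar
  R2 @ bar3.0: A3/C5 m3 -> G3/G4 P8 similar
  R3 @ bar3.0: G4 above D4
  R7 @ bar3.0: A4->B3 leap 10st
  R3 @ bar3.1: G4 above D4
  R3 @ bar3.2: G4 above D4
  R3 @ bar3.3: G4 above D4
  R1 @ bar4.0: G3/D4 P5 -> A3/E4 P5 similar
  R3 @ bar5.0: A4 above G4
  R4 @ bar5.0: G3/A4 M2 untreated
  R3 @ bar5.1: A4 above G4
  R3 @ bar5.2: A4 above G4
  R3 @ bar5.3: A4 above G4
  R3 @ bar6.0: C5 above A4
  R3 @ bar6.1: C5 above A4
  R3 @ bar6.2: C5 above A4
  R3 @ bar6.3: C5 above A4
  R1 @ bar7.0: A3/A4 P8 -> G3/G4 P8 similar
  R2 @ bar7.0: A3/C5 m3 -> G3/G4 P8 similar
  R2 @ bar7.0: C5/A4 m3 -> G4/G4 P1 similar
  R8 @ bar7.0: penult P8 not 3rd/6th
  R8 @ bar7.0: penult P8 not 3rd/6th
  R1 @ bar8.0: G4/G4 P1 -> C5/C5 P1 similar
  R2 @ bar8.0: G3/E4 M6 -> A3/A4 P8 similar
  R6 @ bar8.3: closes on m3
  R6 @ bar8.3: closes on m3

No (34 violations)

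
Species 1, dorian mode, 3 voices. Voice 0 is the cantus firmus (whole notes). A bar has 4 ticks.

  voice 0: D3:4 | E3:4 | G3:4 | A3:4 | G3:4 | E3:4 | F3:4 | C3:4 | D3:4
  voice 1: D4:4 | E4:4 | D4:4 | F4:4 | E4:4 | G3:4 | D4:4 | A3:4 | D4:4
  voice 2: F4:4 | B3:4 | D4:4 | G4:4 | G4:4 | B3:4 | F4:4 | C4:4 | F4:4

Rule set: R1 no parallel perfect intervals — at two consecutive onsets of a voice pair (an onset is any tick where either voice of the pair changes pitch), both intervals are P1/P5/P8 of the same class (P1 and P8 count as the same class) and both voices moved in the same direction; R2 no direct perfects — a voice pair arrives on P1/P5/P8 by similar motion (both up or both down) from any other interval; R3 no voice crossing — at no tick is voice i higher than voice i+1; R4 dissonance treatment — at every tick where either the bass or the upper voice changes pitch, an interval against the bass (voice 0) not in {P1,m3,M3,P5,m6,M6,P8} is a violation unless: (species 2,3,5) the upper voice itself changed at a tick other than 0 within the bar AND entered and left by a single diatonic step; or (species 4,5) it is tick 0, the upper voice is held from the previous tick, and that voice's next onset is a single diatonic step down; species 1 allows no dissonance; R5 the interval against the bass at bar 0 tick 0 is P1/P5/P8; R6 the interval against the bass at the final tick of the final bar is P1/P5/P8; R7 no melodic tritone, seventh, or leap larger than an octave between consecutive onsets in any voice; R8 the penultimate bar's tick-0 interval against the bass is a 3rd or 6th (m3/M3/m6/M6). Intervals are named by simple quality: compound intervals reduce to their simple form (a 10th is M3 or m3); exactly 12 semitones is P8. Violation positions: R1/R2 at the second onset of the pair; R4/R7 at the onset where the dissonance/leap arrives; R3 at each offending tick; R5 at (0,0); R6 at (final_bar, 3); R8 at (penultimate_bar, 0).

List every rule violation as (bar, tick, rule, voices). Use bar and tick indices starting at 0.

(0, 0, R5, (0, 2))
(1, 0, R1, (0, 1))
(1, 0, R3, (1, 2))
(1, 0, R7, (2,))
(1, 1, R3, (1, 2))
(1, 2, R3, (1, 2))
(1, 3, R3, (1, 2))
(2, 0, R1, (0, 2))
(3, 0, R4, (0, 2))
(5, 0, R2, (0, 2))
(6, 0, R2, (0, 2))
(6, 0, R7, (2,))
(7, 0, R1, (0, 2))
(7, 0, R8, (0, 2))
(8, 0, R2, (0, 1))
(8, 3, R6, (0, 2))

bar 0: v0=D3 v1=D4 v2=F4 downbeat m3
bar 1: v0=E3 v1=E4 v2=B3 downbeat P5
bar 2: v0=G3 v1=D4 v2=D4 downbeat P5
bar 3: v0=A3 v1=F4 v2=G4 downbeat m7
bar 4: v0=G3 v1=E4 v2=G4 downbeat P8
bar 5: v0=E3 v1=G3 v2=B3 downbeat P5
bar 6: v0=F3 v1=D4 v2=F4 downbeat P8
bar 7: v0=C3 v1=A3 v2=C4 downbeat P8
bar 8: v0=D3 v1=D4 v2=F4 downbeat m3
  -> R5 @ bar 0 tick 0 v(0, 2): opens on m3
  -> R1 @ bar 1 tick 0 v(0, 1): D3/D4 P8 -> E3/E4 P8 similar
  -> R3 @ bar 1 tick 0 v(1, 2): E4 above B3
  -> R7 @ bar 1 tick 0 v(2,): F4->B3 leap 6st
  -> R3 @ bar 1 tick 1 v(1, 2): E4 above B3
  -> R3 @ bar 1 tick 2 v(1, 2): E4 above B3
  -> R3 @ bar 1 tick 3 v(1, 2): E4 above B3
  -> R1 @ bar 2 tick 0 v(0, 2): E3/B3 P5 -> G3/D4 P5 similar
  -> R4 @ bar 3 tick 0 v(0, 2): A3/G4 m7 untreated
  -> R2 @ bar 5 tick 0 v(0, 2): G3/G4 P8 -> E3/B3 P5 similar
  -> R2 @ bar 6 tick 0 v(0, 2): E3/B3 P5 -> F3/F4 P8 similar
  -> R7 @ bar 6 tick 0 v(2,): B3->F4 leap 6st
  -> R1 @ bar 7 tick 0 v(0, 2): F3/F4 P8 -> C3/C4 P8 similar
  -> R8 @ bar 7 tick 0 v(0, 2): penult P8 not 3rd/6th
  -> R2 @ bar 8 tick 0 v(0, 1): C3/A3 M6 -> D3/D4 P8 similar
  -> R6 @ bar 8 tick 3 v(0, 2): closes on m3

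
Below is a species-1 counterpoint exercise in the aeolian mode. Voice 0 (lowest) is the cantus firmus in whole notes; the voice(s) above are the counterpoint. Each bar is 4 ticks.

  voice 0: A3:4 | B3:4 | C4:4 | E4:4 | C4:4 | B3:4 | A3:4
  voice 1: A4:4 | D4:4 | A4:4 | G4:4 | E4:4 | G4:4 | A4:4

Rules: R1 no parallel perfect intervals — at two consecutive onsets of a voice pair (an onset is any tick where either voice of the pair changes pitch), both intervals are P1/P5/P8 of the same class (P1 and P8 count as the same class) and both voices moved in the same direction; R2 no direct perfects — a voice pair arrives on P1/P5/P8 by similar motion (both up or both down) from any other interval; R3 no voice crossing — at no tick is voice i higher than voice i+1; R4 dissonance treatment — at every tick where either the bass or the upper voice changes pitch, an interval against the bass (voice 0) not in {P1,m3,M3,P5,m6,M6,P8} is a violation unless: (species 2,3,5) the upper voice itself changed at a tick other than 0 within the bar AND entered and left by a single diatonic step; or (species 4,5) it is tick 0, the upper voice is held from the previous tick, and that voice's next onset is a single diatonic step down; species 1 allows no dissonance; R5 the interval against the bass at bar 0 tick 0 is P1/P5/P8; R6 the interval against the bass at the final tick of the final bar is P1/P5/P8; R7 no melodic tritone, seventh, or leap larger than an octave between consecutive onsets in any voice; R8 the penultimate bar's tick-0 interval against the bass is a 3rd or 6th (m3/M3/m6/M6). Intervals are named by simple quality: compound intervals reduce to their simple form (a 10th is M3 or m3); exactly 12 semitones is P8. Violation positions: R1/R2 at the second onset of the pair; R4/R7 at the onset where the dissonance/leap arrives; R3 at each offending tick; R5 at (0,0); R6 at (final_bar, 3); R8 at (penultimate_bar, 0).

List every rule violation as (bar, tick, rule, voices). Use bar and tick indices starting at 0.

bar 0: v0=A3 v1=A4 downbeat P8
bar 1: v0=B3 v1=D4 downbeat m3
bar 2: v0=C4 v1=A4 downbeat M6
bar 3: v0=E4 v1=G4 downbeat m3
bar 4: v0=C4 v1=E4 downbeat M3
bar 5: v0=B3 v1=G4 downbeat m6
bar 6: v0=A3 v1=A4 downbeat P8

No violations across 7 bars (A3..A3 vs A4..A4).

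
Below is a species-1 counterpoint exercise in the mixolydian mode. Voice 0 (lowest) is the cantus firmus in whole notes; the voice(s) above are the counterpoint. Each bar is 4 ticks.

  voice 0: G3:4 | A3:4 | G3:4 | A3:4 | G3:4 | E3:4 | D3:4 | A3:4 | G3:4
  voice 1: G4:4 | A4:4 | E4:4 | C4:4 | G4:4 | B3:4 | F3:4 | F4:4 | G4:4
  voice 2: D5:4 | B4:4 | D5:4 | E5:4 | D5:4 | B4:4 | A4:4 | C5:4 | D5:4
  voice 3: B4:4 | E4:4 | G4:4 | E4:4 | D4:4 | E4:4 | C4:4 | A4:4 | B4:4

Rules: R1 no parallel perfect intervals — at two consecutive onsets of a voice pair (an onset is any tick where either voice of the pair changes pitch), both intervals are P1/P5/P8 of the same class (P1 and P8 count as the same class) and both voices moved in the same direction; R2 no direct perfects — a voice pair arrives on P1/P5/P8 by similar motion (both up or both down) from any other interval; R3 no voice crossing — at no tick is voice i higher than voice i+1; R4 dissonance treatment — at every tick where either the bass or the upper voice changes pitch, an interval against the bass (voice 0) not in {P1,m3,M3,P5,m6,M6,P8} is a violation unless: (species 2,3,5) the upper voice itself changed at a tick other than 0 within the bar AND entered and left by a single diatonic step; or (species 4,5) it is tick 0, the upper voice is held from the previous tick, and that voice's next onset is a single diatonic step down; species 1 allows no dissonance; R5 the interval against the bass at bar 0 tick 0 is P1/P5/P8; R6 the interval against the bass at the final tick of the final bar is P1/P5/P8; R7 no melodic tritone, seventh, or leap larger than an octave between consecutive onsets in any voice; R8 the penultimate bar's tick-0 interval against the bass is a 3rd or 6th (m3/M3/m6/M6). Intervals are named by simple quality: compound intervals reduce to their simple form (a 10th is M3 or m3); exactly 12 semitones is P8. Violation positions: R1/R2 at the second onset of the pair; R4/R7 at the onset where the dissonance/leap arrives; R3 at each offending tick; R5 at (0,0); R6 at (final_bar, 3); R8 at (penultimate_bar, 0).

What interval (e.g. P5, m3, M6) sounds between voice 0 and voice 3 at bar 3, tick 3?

P5

voice 0=A3 voice 3=E4 -> P5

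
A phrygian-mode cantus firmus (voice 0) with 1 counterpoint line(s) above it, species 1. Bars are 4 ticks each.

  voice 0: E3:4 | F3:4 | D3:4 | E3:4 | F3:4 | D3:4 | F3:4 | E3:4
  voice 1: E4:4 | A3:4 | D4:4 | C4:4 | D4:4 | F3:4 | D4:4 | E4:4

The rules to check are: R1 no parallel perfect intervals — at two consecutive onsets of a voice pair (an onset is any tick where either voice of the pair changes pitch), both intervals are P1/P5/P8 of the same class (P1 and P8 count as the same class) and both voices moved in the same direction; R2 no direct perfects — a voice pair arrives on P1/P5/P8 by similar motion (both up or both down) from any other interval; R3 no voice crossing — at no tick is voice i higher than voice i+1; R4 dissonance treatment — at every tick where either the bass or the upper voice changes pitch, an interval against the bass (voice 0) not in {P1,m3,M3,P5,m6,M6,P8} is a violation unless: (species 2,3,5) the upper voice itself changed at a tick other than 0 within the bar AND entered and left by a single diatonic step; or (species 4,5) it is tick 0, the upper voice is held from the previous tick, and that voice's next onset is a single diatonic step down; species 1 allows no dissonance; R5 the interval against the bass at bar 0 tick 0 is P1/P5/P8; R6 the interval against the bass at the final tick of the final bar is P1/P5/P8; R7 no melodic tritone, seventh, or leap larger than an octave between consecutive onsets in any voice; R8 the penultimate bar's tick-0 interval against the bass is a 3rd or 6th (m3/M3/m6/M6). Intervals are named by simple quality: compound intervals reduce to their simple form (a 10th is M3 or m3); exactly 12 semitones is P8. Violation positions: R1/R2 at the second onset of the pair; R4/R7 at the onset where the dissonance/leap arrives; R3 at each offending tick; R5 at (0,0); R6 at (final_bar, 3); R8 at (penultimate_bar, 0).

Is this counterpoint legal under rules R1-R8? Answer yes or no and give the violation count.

Yes (0 violations)

bar 0: v0=E3 v1=E4 (P8)
bar 1: v0=F3 v1=A3 (M3)
bar 2: v0=D3 v1=D4 (P8)
bar 3: v0=E3 v1=C4 (m6)
bar 4: v0=F3 v1=D4 (M6)
bar 5: v0=D3 v1=F3 (m3)
bar 6: v0=F3 v1=D4 (M6)
bar 7: v0=E3 v1=E4 (P8)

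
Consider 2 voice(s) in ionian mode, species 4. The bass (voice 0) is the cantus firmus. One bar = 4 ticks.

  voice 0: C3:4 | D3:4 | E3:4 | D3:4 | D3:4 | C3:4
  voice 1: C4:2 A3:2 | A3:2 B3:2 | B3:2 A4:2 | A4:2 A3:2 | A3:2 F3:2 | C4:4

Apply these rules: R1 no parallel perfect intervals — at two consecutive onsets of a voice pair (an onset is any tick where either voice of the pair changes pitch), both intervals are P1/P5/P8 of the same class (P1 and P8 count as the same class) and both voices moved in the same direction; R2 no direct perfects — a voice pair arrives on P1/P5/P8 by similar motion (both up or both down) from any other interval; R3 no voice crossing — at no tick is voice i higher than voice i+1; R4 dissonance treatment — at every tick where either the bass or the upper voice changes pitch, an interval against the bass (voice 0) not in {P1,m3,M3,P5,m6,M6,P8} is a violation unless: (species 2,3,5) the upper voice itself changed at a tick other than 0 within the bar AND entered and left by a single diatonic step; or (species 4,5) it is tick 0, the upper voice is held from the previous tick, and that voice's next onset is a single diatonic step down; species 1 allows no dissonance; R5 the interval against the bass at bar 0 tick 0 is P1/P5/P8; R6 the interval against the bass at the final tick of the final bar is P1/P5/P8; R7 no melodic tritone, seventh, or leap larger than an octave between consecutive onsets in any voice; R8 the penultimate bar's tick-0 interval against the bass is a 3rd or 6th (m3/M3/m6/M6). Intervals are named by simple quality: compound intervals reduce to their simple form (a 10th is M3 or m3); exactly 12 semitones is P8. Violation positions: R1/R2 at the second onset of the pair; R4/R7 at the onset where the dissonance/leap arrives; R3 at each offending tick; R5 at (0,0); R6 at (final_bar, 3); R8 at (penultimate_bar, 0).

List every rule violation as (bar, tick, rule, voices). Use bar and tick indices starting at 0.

(2, 2, R4, (0, 1))
(2, 2, R7, (1,))
(4, 0, R8, (0, 1))

bar 0: v0=C3 v1=C4 downbeat P8
bar 1: v0=D3 v1=A3 downbeat P5
bar 2: v0=E3 v1=B3 downbeat P5
bar 3: v0=D3 v1=A4 downbeat P5
bar 4: v0=D3 v1=A3 downbeat P5
bar 5: v0=C3 v1=C4 downbeat P8
  -> R4 @ bar 2 tick 2 v(0, 1): E3/A4 P4 untreated
  -> R7 @ bar 2 tick 2 v(1,): B3->A4 leap 10st
  -> R8 @ bar 4 tick 0 v(0, 1): penult P5 not 3rd/6th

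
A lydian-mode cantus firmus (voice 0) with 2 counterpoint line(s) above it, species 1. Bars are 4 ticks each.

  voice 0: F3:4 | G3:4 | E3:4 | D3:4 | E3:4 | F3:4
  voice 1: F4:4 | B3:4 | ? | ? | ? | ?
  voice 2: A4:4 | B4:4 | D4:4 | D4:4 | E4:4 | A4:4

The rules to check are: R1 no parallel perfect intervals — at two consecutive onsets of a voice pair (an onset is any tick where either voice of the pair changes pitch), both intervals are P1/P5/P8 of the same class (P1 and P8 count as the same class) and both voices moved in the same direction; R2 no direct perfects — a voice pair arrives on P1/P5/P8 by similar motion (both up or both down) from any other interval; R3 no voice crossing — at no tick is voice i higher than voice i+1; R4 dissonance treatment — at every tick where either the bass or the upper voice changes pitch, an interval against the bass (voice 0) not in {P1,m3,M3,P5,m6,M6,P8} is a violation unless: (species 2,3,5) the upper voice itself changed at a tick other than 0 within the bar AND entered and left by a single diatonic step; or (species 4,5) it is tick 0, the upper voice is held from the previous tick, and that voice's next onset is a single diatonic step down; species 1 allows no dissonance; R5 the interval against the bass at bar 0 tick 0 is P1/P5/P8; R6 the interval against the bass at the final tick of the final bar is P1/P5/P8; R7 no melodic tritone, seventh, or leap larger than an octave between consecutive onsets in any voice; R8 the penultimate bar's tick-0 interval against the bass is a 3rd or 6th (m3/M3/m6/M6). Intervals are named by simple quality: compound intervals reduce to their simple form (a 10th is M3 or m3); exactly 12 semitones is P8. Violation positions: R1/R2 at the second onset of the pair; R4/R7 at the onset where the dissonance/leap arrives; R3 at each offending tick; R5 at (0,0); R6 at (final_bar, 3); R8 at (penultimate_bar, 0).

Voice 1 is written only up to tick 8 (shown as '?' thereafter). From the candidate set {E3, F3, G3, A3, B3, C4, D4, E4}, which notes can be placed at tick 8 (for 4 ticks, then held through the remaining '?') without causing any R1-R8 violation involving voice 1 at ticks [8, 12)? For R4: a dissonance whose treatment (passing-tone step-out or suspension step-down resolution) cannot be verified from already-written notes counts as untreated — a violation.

{B3, C4}

E3: violates R2
F3: violates R4,R7
G3: violates R2
A3: violates R4
B3: legal
C4: legal
D4: violates R4
E4: violates R3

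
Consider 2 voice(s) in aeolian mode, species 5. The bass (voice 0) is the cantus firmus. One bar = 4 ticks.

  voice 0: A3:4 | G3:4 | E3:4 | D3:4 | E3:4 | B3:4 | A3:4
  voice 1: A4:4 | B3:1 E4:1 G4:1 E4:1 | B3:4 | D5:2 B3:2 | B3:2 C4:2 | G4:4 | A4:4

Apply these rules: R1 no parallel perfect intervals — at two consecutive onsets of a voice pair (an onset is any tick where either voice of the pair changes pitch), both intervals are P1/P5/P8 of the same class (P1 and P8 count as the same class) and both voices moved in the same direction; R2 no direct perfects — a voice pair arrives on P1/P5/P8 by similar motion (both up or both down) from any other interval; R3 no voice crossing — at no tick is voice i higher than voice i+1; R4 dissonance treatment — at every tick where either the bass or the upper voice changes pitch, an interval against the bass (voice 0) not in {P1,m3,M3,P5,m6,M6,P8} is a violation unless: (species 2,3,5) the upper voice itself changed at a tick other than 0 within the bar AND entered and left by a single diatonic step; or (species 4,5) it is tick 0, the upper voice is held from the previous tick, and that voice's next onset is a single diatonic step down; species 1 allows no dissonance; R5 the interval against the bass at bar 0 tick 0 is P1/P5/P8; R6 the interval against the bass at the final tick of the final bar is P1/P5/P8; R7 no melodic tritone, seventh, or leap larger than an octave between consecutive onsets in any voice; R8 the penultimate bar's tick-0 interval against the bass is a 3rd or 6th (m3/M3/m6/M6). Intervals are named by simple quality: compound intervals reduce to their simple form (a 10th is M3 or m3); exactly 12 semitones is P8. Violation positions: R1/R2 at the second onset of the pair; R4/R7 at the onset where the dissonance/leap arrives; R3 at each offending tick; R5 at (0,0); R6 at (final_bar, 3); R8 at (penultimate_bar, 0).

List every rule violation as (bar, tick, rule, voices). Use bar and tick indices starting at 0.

bar 0: v0=A3 v1=A4 downbeat P8
bar 1: v0=G3 v1=B3 downbeat M3
bar 2: v0=E3 v1=B3 downbeat P5
bar 3: v0=D3 v1=D5 downbeat P1
bar 4: v0=E3 v1=B3 downbeat P5
bar 5: v0=B3 v1=G4 downbeat m6
bar 6: v0=A3 v1=A4 downbeat P8
  -> R7 @ bar 1 tick 0 v(1,): A4->B3 leap 10st
  -> R2 @ bar 2 tick 0 v(0, 1): G3/E4 M6 -> E3/B3 P5 similar
  -> R7 @ bar 3 tick 0 v(1,): B3->D5 leap 15st
  -> R7 @ bar 3 tick 2 v(1,): D5->B3 leap 15st

(1, 0, R7, (1,))
(2, 0, R2, (0, 1))
(3, 0, R7, (1,))
(3, 2, R7, (1,))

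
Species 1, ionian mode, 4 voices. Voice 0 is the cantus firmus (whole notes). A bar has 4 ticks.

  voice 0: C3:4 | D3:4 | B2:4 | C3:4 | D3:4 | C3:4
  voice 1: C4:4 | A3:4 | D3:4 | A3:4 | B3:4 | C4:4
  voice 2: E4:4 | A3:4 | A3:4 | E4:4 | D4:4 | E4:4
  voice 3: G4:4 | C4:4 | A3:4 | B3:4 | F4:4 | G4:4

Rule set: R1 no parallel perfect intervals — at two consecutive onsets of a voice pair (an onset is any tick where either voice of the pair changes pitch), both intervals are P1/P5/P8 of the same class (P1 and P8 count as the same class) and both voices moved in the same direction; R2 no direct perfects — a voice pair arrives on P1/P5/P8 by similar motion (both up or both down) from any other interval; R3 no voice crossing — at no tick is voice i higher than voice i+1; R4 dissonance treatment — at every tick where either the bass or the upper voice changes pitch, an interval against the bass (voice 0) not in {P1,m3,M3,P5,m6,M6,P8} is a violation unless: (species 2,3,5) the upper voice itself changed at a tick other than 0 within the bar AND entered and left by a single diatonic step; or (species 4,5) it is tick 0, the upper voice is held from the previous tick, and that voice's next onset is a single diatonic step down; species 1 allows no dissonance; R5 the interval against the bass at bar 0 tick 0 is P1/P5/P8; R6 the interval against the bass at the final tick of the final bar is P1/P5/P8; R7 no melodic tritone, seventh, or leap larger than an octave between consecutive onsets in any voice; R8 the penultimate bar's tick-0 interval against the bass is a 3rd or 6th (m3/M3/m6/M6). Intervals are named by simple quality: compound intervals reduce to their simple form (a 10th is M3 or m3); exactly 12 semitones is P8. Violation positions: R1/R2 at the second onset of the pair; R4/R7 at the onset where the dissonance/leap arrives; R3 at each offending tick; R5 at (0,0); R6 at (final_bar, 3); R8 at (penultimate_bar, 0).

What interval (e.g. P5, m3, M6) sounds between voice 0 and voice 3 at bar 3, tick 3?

M7

voice 0=C3 voice 3=B3 -> M7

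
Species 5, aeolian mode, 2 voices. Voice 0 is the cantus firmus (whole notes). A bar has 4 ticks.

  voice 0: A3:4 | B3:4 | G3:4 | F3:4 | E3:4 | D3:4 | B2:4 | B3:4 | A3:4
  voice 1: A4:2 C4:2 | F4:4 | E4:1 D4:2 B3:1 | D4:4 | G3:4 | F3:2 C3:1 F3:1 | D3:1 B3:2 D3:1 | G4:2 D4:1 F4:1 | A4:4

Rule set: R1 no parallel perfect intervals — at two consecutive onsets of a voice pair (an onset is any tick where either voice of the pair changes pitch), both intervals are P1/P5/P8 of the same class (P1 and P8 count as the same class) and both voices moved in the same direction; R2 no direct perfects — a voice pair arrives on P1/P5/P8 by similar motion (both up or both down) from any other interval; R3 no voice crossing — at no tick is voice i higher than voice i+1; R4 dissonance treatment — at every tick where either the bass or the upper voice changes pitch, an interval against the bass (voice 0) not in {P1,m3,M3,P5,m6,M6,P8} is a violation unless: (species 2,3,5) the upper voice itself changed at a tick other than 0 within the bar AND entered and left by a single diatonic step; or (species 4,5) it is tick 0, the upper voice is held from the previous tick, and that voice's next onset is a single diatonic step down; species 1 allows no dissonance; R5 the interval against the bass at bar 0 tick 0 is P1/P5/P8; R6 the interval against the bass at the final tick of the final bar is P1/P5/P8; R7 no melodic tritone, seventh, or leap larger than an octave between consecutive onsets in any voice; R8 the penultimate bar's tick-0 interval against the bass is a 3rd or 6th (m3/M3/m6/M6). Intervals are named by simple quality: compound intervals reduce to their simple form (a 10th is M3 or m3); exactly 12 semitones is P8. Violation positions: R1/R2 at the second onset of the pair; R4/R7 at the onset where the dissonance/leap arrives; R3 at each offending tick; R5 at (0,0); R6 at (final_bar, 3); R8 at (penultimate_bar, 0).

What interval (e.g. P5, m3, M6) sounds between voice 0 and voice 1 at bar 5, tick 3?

m3

voice 0=D3 voice 1=F3 -> m3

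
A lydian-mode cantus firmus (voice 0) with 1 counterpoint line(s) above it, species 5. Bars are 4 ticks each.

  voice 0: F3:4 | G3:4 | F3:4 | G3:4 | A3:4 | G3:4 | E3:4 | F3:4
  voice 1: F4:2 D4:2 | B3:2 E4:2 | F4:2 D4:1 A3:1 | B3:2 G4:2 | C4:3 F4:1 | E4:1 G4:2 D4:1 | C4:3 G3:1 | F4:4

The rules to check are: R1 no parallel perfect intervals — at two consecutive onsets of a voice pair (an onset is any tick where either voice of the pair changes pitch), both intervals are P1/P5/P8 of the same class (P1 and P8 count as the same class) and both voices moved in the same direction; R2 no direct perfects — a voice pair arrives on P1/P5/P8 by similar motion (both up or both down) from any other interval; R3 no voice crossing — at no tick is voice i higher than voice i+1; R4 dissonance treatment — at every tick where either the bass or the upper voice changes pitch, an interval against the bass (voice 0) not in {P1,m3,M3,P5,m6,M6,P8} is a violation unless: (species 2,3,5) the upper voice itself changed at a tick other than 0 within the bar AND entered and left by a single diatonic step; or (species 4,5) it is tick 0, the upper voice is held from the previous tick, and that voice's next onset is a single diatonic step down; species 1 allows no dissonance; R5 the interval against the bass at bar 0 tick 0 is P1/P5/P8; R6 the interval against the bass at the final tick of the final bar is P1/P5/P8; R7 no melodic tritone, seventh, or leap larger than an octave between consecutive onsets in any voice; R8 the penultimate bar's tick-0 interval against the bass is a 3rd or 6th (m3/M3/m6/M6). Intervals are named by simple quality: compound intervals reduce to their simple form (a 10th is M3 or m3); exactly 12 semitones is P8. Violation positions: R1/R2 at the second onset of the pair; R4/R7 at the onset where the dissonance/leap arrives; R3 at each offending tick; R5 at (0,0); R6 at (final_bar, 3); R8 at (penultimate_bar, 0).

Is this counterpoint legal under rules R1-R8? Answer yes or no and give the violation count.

No (2 violations)

bar 0: v0=F3 v1=F4 (P8)
bar 1: v0=G3 v1=B3 (M3)
bar 2: v0=F3 v1=F4 (P8)
bar 3: v0=G3 v1=B3 (M3)
bar 4: v0=A3 v1=C4 (m3)
bar 5: v0=G3 v1=E4 (M6)
bar 6: v0=E3 v1=C4 (m6)
bar 7: v0=F3 v1=F4 (P8)
  R2 @ bar7.0: E3/G3 m3 -> F3/F4 P8 similar
  R7 @ bar7.0: G3->F4 leap 10st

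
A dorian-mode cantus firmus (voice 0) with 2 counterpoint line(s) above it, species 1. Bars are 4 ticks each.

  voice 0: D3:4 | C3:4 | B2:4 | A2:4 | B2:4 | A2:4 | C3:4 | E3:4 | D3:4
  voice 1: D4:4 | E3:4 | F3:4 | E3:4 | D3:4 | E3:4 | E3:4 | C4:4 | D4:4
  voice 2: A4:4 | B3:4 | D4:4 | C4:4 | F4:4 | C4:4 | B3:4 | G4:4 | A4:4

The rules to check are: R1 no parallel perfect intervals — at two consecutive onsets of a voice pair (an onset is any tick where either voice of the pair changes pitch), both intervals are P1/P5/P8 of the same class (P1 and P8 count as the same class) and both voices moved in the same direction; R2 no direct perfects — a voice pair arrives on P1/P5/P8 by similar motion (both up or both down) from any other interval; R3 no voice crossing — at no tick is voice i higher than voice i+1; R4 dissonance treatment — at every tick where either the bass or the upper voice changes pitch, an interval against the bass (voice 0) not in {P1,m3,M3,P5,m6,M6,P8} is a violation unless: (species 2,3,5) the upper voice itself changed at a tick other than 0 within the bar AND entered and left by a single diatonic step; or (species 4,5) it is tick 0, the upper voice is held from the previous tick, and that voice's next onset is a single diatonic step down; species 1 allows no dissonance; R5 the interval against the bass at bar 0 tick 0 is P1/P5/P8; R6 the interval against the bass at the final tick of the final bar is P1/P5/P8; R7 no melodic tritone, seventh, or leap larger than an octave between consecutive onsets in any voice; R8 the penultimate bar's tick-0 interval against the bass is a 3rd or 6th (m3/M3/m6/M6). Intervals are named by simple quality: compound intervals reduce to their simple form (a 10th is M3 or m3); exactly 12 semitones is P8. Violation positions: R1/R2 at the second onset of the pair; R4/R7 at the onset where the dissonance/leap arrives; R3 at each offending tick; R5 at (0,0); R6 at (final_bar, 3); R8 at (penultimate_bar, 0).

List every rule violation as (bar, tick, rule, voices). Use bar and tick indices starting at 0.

(1, 0, R1, (1, 2))
(1, 0, R4, (0, 2))
(1, 0, R7, (1,))
(1, 0, R7, (2,))
(2, 0, R4, (0, 1))
(3, 0, R2, (0, 1))
(4, 0, R4, (0, 2))
(6, 0, R4, (0, 2))
(7, 0, R1, (1, 2))
(8, 0, R1, (1, 2))

bar 0: v0=D3 v1=D4 v2=A4 downbeat P5
bar 1: v0=C3 v1=E3 v2=B3 downbeat M7
bar 2: v0=B2 v1=F3 v2=D4 downbeat m3
bar 3: v0=A2 v1=E3 v2=C4 downbeat m3
bar 4: v0=B2 v1=D3 v2=F4 downbeat TT
bar 5: v0=A2 v1=E3 v2=C4 downbeat m3
bar 6: v0=C3 v1=E3 v2=B3 downbeat M7
bar 7: v0=E3 v1=C4 v2=G4 downbeat m3
bar 8: v0=D3 v1=D4 v2=A4 downbeat P5
  -> R1 @ bar 1 tick 0 v(1, 2): D4/A4 P5 -> E3/B3 P5 similar
  -> R4 @ bar 1 tick 0 v(0, 2): C3/B3 M7 untreated
  -> R7 @ bar 1 tick 0 v(1,): D4->E3 leap 10st
  -> R7 @ bar 1 tick 0 v(2,): A4->B3 leap 10st
  -> R4 @ bar 2 tick 0 v(0, 1): B2/F3 TT untreated
  -> R2 @ bar 3 tick 0 v(0, 1): B2/F3 TT -> A2/E3 P5 similar
  -> R4 @ bar 4 tick 0 v(0, 2): B2/F4 TT untreated
  -> R4 @ bar 6 tick 0 v(0, 2): C3/B3 M7 untreated
  -> R1 @ bar 7 tick 0 v(1, 2): E3/B3 P5 -> C4/G4 P5 similar
  -> R1 @ bar 8 tick 0 v(1, 2): C4/G4 P5 -> D4/A4 P5 similar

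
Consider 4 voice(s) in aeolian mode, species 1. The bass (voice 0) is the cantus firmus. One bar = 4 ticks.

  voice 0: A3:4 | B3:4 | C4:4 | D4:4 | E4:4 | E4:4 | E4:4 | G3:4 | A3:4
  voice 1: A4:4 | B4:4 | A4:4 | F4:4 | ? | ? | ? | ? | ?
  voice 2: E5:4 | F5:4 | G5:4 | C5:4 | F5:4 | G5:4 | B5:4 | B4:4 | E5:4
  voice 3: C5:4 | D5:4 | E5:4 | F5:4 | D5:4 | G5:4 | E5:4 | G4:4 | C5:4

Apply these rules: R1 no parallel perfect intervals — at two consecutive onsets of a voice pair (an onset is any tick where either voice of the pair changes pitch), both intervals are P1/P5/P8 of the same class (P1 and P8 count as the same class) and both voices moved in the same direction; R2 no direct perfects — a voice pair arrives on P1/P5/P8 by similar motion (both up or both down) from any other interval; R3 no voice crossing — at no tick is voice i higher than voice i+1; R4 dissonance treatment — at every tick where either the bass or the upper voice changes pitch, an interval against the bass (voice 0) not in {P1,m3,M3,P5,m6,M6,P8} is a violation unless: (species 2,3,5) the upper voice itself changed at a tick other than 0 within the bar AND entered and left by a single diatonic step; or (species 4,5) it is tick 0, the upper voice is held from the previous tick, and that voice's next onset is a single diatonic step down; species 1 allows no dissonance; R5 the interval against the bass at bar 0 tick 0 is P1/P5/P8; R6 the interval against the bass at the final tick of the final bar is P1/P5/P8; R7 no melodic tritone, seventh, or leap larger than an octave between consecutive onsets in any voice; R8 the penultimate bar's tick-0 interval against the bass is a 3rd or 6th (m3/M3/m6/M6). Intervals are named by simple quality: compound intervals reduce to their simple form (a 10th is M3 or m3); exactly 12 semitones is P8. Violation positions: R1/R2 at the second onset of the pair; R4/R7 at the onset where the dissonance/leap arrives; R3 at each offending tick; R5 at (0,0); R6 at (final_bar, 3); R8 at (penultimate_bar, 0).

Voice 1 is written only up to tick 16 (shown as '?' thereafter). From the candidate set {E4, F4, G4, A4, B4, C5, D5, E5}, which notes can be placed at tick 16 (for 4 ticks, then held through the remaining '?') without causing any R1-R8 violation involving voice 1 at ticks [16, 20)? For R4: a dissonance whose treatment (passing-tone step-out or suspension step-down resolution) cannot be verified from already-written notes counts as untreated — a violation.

{C5, E4, G4}

E4: legal
F4: violates R4
G4: legal
A4: violates R4
B4: violates R2,R7
C5: legal
D5: violates R4
E5: violates R2,R7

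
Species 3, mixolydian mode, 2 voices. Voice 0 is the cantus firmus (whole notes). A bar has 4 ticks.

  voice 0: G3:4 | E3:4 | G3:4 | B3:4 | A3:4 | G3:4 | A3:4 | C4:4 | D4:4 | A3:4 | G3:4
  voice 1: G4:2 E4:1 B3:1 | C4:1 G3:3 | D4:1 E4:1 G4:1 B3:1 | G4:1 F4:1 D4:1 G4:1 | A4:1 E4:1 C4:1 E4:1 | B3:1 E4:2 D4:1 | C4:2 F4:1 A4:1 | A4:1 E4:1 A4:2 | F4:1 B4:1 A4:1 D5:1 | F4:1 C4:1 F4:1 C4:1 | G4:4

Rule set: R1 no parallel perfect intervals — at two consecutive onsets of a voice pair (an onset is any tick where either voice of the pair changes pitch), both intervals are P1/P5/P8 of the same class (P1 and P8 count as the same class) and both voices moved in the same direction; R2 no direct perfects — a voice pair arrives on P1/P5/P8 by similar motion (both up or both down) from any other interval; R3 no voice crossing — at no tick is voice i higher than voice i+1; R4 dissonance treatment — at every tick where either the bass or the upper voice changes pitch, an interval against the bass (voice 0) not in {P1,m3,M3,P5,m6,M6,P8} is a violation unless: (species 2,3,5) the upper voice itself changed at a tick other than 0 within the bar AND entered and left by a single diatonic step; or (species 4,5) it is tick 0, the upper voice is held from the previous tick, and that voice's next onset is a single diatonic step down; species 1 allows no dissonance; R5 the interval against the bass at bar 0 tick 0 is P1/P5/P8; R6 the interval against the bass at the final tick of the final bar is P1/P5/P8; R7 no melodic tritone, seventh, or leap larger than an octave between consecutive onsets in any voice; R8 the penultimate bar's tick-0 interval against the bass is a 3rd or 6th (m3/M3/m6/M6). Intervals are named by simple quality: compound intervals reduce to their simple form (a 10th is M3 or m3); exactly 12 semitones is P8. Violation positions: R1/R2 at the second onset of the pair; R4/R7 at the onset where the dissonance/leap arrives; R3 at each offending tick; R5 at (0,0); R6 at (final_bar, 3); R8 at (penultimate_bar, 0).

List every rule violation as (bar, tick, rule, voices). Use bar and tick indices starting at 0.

bar 0: v0=G3 v1=G4 downbeat P8
bar 1: v0=E3 v1=C4 downbeat m6
bar 2: v0=G3 v1=D4 downbeat P5
bar 3: v0=B3 v1=G4 downbeat m6
bar 4: v0=A3 v1=A4 downbeat P8
bar 5: v0=G3 v1=B3 downbeat M3
bar 6: v0=A3 v1=C4 downbeat m3
bar 7: v0=C4 v1=A4 downbeat M6
bar 8: v0=D4 v1=F4 downbeat m3
bar 9: v0=A3 v1=F4 downbeat m6
bar 10: v0=G3 v1=G4 downbeat P8
  -> R2 @ bar 2 tick 0 v(0, 1): E3/G3 m3 -> G3/D4 P5 similar
  -> R4 @ bar 3 tick 1 v(0, 1): B3/F4 TT untreated
  -> R7 @ bar 8 tick 1 v(1,): F4->B4 leap 6st

(2, 0, R2, (0, 1))
(3, 1, R4, (0, 1))
(8, 1, R7, (1,))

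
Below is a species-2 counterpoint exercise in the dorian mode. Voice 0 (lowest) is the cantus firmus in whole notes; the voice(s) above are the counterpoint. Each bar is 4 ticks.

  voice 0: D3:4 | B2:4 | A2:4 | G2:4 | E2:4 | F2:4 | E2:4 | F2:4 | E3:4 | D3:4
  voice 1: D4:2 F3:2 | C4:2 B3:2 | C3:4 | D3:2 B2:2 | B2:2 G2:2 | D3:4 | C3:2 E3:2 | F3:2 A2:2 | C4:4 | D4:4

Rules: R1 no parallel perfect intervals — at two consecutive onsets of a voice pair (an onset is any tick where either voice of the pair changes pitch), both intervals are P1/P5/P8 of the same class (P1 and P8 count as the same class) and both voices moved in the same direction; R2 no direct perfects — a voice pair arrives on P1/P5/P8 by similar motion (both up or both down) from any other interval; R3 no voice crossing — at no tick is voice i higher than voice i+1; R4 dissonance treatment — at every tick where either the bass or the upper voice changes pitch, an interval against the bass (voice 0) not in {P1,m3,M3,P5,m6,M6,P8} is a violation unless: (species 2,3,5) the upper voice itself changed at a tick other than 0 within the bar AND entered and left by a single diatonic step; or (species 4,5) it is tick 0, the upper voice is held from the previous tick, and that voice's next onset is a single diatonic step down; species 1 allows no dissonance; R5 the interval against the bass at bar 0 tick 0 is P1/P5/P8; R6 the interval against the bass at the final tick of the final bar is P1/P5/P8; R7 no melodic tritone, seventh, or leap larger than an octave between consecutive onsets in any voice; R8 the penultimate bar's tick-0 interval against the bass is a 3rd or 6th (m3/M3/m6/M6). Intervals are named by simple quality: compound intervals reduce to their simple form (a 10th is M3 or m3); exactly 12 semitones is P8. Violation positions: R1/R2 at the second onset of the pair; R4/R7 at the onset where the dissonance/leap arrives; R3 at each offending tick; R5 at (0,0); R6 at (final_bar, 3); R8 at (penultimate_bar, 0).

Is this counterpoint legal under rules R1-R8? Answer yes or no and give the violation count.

bar 0: v0=D3 v1=D4 (P8)
bar 1: v0=B2 v1=C4 (m2)
bar 2: v0=A2 v1=C3 (m3)
bar 3: v0=G2 v1=D3 (P5)
bar 4: v0=E2 v1=B2 (P5)
bar 5: v0=F2 v1=D3 (M6)
bar 6: v0=E2 v1=C3 (m6)
bar 7: v0=F2 v1=F3 (P8)
bar 8: v0=E3 v1=C4 (m6)
bar 9: v0=D3 v1=D4 (P8)
  R4 @ bar1.0: B2/C4 m2 untreated
  R7 @ bar2.0: B3->C3 leap 11st
  R1 @ bar7.0: E2/E3 P8 -> F2/F3 P8 similar
  R7 @ bar8.0: F2->E3 leap 11st
  R7 @ bar8.0: A2->C4 leap 15st

No (5 violations)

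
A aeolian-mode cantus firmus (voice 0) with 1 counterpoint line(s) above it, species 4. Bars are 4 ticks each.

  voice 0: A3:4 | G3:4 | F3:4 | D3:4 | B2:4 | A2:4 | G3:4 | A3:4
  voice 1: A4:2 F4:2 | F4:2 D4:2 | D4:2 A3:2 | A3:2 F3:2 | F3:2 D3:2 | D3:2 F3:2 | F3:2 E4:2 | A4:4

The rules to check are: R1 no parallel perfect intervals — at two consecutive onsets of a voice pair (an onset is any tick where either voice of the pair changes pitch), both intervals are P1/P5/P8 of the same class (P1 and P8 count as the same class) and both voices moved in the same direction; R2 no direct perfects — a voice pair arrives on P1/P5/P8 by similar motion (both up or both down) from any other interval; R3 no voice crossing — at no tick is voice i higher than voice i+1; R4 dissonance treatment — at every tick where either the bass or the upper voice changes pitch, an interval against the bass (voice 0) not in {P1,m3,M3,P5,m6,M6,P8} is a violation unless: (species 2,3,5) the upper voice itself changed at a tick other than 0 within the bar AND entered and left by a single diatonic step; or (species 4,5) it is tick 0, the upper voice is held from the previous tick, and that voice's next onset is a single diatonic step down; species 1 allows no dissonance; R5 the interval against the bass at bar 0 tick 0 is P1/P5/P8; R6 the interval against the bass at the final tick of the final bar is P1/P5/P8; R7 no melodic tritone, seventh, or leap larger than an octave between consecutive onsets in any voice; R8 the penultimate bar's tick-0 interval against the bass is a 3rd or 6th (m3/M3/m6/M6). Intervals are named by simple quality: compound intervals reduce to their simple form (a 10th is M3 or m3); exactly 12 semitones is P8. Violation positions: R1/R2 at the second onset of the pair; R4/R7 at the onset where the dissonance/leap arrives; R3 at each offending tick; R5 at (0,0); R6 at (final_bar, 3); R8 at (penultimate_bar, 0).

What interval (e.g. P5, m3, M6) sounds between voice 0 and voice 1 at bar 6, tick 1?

voice 0=G3 voice 1=F3 -> M2

M2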